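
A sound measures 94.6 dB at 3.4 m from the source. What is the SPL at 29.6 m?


Given values:
  SPL1 = 94.6 dB, r1 = 3.4 m, r2 = 29.6 m
Formula: SPL2 = SPL1 - 20 * log10(r2 / r1)
Compute ratio: r2 / r1 = 29.6 / 3.4 = 8.7059
Compute log10: log10(8.7059) = 0.939814
Compute drop: 20 * 0.939814 = 18.7963
SPL2 = 94.6 - 18.7963 = 75.8

75.8 dB


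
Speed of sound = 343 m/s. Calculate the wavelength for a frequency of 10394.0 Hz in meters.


Given values:
  c = 343 m/s, f = 10394.0 Hz
Formula: lambda = c / f
lambda = 343 / 10394.0
lambda = 0.033

0.033 m


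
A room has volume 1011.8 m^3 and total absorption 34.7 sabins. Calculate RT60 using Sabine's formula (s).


Given values:
  V = 1011.8 m^3
  A = 34.7 sabins
Formula: RT60 = 0.161 * V / A
Numerator: 0.161 * 1011.8 = 162.8998
RT60 = 162.8998 / 34.7 = 4.695

4.695 s


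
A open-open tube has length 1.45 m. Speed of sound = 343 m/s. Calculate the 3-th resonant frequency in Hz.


Given values:
  Tube type: open-open, L = 1.45 m, c = 343 m/s, n = 3
Formula: f_n = n * c / (2 * L)
Compute 2 * L = 2 * 1.45 = 2.9
f = 3 * 343 / 2.9
f = 354.83

354.83 Hz


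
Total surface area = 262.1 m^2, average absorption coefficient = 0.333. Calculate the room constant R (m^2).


Given values:
  S = 262.1 m^2, alpha = 0.333
Formula: R = S * alpha / (1 - alpha)
Numerator: 262.1 * 0.333 = 87.2793
Denominator: 1 - 0.333 = 0.667
R = 87.2793 / 0.667 = 130.85

130.85 m^2


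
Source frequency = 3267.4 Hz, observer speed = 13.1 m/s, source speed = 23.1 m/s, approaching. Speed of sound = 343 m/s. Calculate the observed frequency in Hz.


Given values:
  f_s = 3267.4 Hz, v_o = 13.1 m/s, v_s = 23.1 m/s
  Direction: approaching
Formula: f_o = f_s * (c + v_o) / (c - v_s)
Numerator: c + v_o = 343 + 13.1 = 356.1
Denominator: c - v_s = 343 - 23.1 = 319.9
f_o = 3267.4 * 356.1 / 319.9 = 3637.14

3637.14 Hz


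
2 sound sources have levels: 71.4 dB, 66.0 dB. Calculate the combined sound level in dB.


Formula: L_total = 10 * log10( sum(10^(Li/10)) )
  Source 1: 10^(71.4/10) = 13803842.646
  Source 2: 10^(66.0/10) = 3981071.7055
Sum of linear values = 17784914.3515
L_total = 10 * log10(17784914.3515) = 72.5

72.5 dB


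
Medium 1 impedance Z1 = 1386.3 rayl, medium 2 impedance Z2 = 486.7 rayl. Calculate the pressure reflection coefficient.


Given values:
  Z1 = 1386.3 rayl, Z2 = 486.7 rayl
Formula: R = (Z2 - Z1) / (Z2 + Z1)
Numerator: Z2 - Z1 = 486.7 - 1386.3 = -899.6
Denominator: Z2 + Z1 = 486.7 + 1386.3 = 1873.0
R = -899.6 / 1873.0 = -0.4803

-0.4803


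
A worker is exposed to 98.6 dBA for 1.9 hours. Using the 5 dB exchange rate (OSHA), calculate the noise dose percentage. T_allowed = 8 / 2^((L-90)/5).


Given values:
  L = 98.6 dBA, T = 1.9 hours
Formula: T_allowed = 8 / 2^((L - 90) / 5)
Compute exponent: (98.6 - 90) / 5 = 1.72
Compute 2^(1.72) = 3.294364
T_allowed = 8 / 3.294364 = 2.42839 hours
Dose = (T / T_allowed) * 100
Dose = (1.9 / 2.42839) * 100 = 78.24

78.24 %


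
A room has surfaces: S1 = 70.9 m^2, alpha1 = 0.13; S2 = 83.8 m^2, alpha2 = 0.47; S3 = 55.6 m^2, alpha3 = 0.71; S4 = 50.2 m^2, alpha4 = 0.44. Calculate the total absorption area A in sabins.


Given surfaces:
  Surface 1: 70.9 * 0.13 = 9.217
  Surface 2: 83.8 * 0.47 = 39.386
  Surface 3: 55.6 * 0.71 = 39.476
  Surface 4: 50.2 * 0.44 = 22.088
Formula: A = sum(Si * alpha_i)
A = 9.217 + 39.386 + 39.476 + 22.088
A = 110.17

110.17 sabins


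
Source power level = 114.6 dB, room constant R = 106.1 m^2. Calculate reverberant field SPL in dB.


Given values:
  Lw = 114.6 dB, R = 106.1 m^2
Formula: SPL = Lw + 10 * log10(4 / R)
Compute 4 / R = 4 / 106.1 = 0.0377
Compute 10 * log10(0.0377) = -14.2366
SPL = 114.6 + (-14.2366) = 100.36

100.36 dB


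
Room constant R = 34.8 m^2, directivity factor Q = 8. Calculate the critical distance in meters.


Given values:
  R = 34.8 m^2, Q = 8
Formula: d_c = 0.141 * sqrt(Q * R)
Compute Q * R = 8 * 34.8 = 278.4
Compute sqrt(278.4) = 16.6853
d_c = 0.141 * 16.6853 = 2.353

2.353 m


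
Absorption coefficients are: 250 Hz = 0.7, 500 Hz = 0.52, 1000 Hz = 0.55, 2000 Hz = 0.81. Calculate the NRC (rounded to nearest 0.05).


Given values:
  a_250 = 0.7, a_500 = 0.52
  a_1000 = 0.55, a_2000 = 0.81
Formula: NRC = (a250 + a500 + a1000 + a2000) / 4
Sum = 0.7 + 0.52 + 0.55 + 0.81 = 2.58
NRC = 2.58 / 4 = 0.645
Rounded to nearest 0.05: 0.65

0.65


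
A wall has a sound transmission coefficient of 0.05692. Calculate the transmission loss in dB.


Given values:
  tau = 0.05692
Formula: TL = 10 * log10(1 / tau)
Compute 1 / tau = 1 / 0.05692 = 17.5685
Compute log10(17.5685) = 1.244735
TL = 10 * 1.244735 = 12.45

12.45 dB


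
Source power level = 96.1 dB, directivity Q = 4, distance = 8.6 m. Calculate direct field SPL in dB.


Given values:
  Lw = 96.1 dB, Q = 4, r = 8.6 m
Formula: SPL = Lw + 10 * log10(Q / (4 * pi * r^2))
Compute 4 * pi * r^2 = 4 * pi * 8.6^2 = 929.4088
Compute Q / denom = 4 / 929.4088 = 0.00430381
Compute 10 * log10(0.00430381) = -23.6615
SPL = 96.1 + (-23.6615) = 72.44

72.44 dB


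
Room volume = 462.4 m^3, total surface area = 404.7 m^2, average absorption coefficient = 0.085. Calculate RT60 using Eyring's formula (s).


Given values:
  V = 462.4 m^3, S = 404.7 m^2, alpha = 0.085
Formula: RT60 = 0.161 * V / (-S * ln(1 - alpha))
Compute ln(1 - 0.085) = ln(0.915) = -0.088831
Denominator: -404.7 * -0.088831 = 35.9499
Numerator: 0.161 * 462.4 = 74.4464
RT60 = 74.4464 / 35.9499 = 2.071

2.071 s


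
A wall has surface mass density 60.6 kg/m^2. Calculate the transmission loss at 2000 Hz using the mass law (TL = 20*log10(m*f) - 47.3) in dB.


Given values:
  m = 60.6 kg/m^2, f = 2000 Hz
Formula: TL = 20 * log10(m * f) - 47.3
Compute m * f = 60.6 * 2000 = 121200.0
Compute log10(121200.0) = 5.083503
Compute 20 * 5.083503 = 101.6701
TL = 101.6701 - 47.3 = 54.37

54.37 dB


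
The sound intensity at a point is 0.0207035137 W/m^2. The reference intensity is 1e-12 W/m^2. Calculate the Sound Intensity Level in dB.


Given values:
  I = 0.0207035137 W/m^2
  I_ref = 1e-12 W/m^2
Formula: SIL = 10 * log10(I / I_ref)
Compute ratio: I / I_ref = 20703513700
Compute log10: log10(20703513700) = 10.316044
Multiply: SIL = 10 * 10.316044 = 103.16

103.16 dB


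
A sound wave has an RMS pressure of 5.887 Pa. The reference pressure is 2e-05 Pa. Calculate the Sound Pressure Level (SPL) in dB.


Given values:
  p = 5.887 Pa
  p_ref = 2e-05 Pa
Formula: SPL = 20 * log10(p / p_ref)
Compute ratio: p / p_ref = 5.887 / 2e-05 = 294350
Compute log10: log10(294350) = 5.468864
Multiply: SPL = 20 * 5.468864 = 109.38

109.38 dB


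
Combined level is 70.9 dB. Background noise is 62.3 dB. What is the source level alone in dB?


Given values:
  L_total = 70.9 dB, L_bg = 62.3 dB
Formula: L_source = 10 * log10(10^(L_total/10) - 10^(L_bg/10))
Convert to linear:
  10^(70.9/10) = 12302687.7081
  10^(62.3/10) = 1698243.6525
Difference: 12302687.7081 - 1698243.6525 = 10604444.0556
L_source = 10 * log10(10604444.0556) = 70.25

70.25 dB


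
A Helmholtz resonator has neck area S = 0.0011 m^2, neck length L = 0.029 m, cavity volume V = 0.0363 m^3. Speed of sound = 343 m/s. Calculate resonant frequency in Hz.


Given values:
  S = 0.0011 m^2, L = 0.029 m, V = 0.0363 m^3, c = 343 m/s
Formula: f = (c / (2*pi)) * sqrt(S / (V * L))
Compute V * L = 0.0363 * 0.029 = 0.0010527
Compute S / (V * L) = 0.0011 / 0.0010527 = 1.0449
Compute sqrt(1.0449) = 1.022204
Compute c / (2*pi) = 343 / 6.283185 = 54.590148
f = 54.590148 * 1.022204 = 55.8

55.8 Hz


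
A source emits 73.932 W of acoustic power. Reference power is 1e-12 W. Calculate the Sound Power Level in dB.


Given values:
  W = 73.932 W
  W_ref = 1e-12 W
Formula: SWL = 10 * log10(W / W_ref)
Compute ratio: W / W_ref = 73932000000000
Compute log10: log10(73932000000000) = 13.868832
Multiply: SWL = 10 * 13.868832 = 138.69

138.69 dB


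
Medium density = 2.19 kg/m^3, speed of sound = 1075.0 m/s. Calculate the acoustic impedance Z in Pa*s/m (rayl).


Given values:
  rho = 2.19 kg/m^3
  c = 1075.0 m/s
Formula: Z = rho * c
Z = 2.19 * 1075.0
Z = 2354.25

2354.25 rayl


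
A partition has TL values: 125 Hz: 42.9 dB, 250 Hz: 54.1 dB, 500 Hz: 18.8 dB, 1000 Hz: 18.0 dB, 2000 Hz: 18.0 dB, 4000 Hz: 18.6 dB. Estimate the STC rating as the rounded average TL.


Given TL values at each frequency:
  125 Hz: 42.9 dB
  250 Hz: 54.1 dB
  500 Hz: 18.8 dB
  1000 Hz: 18.0 dB
  2000 Hz: 18.0 dB
  4000 Hz: 18.6 dB
Formula: STC ~ round(average of TL values)
Sum = 42.9 + 54.1 + 18.8 + 18.0 + 18.0 + 18.6 = 170.4
Average = 170.4 / 6 = 28.4
Rounded: 28

28


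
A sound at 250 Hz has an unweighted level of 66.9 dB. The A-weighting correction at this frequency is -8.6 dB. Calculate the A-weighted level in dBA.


Given values:
  SPL = 66.9 dB
  A-weighting at 250 Hz = -8.6 dB
Formula: L_A = SPL + A_weight
L_A = 66.9 + (-8.6)
L_A = 58.3

58.3 dBA


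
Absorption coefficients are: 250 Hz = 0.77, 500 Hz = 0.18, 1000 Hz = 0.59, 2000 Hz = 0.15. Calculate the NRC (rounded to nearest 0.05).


Given values:
  a_250 = 0.77, a_500 = 0.18
  a_1000 = 0.59, a_2000 = 0.15
Formula: NRC = (a250 + a500 + a1000 + a2000) / 4
Sum = 0.77 + 0.18 + 0.59 + 0.15 = 1.69
NRC = 1.69 / 4 = 0.4225
Rounded to nearest 0.05: 0.4

0.4


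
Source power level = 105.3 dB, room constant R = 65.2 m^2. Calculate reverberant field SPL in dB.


Given values:
  Lw = 105.3 dB, R = 65.2 m^2
Formula: SPL = Lw + 10 * log10(4 / R)
Compute 4 / R = 4 / 65.2 = 0.06135
Compute 10 * log10(0.06135) = -12.1219
SPL = 105.3 + (-12.1219) = 93.18

93.18 dB


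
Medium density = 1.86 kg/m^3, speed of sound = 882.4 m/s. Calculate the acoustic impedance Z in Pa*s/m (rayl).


Given values:
  rho = 1.86 kg/m^3
  c = 882.4 m/s
Formula: Z = rho * c
Z = 1.86 * 882.4
Z = 1641.26

1641.26 rayl


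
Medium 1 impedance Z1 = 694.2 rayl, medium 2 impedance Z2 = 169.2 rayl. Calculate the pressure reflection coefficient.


Given values:
  Z1 = 694.2 rayl, Z2 = 169.2 rayl
Formula: R = (Z2 - Z1) / (Z2 + Z1)
Numerator: Z2 - Z1 = 169.2 - 694.2 = -525.0
Denominator: Z2 + Z1 = 169.2 + 694.2 = 863.4
R = -525.0 / 863.4 = -0.6081

-0.6081


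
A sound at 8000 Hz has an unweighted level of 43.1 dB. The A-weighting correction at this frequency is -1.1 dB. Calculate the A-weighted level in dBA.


Given values:
  SPL = 43.1 dB
  A-weighting at 8000 Hz = -1.1 dB
Formula: L_A = SPL + A_weight
L_A = 43.1 + (-1.1)
L_A = 42.0

42.0 dBA


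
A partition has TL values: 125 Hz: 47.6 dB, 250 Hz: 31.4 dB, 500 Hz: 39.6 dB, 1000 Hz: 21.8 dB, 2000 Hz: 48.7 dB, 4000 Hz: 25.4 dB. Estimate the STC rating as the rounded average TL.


Given TL values at each frequency:
  125 Hz: 47.6 dB
  250 Hz: 31.4 dB
  500 Hz: 39.6 dB
  1000 Hz: 21.8 dB
  2000 Hz: 48.7 dB
  4000 Hz: 25.4 dB
Formula: STC ~ round(average of TL values)
Sum = 47.6 + 31.4 + 39.6 + 21.8 + 48.7 + 25.4 = 214.5
Average = 214.5 / 6 = 35.75
Rounded: 36

36


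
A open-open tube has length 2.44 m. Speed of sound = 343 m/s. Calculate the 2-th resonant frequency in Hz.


Given values:
  Tube type: open-open, L = 2.44 m, c = 343 m/s, n = 2
Formula: f_n = n * c / (2 * L)
Compute 2 * L = 2 * 2.44 = 4.88
f = 2 * 343 / 4.88
f = 140.57

140.57 Hz


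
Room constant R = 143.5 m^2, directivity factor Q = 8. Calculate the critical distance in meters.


Given values:
  R = 143.5 m^2, Q = 8
Formula: d_c = 0.141 * sqrt(Q * R)
Compute Q * R = 8 * 143.5 = 1148.0
Compute sqrt(1148.0) = 33.8821
d_c = 0.141 * 33.8821 = 4.777

4.777 m


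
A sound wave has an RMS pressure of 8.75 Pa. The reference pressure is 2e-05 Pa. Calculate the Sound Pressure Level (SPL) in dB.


Given values:
  p = 8.75 Pa
  p_ref = 2e-05 Pa
Formula: SPL = 20 * log10(p / p_ref)
Compute ratio: p / p_ref = 8.75 / 2e-05 = 437500
Compute log10: log10(437500) = 5.640978
Multiply: SPL = 20 * 5.640978 = 112.82

112.82 dB


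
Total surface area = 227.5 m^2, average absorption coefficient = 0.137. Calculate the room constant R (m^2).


Given values:
  S = 227.5 m^2, alpha = 0.137
Formula: R = S * alpha / (1 - alpha)
Numerator: 227.5 * 0.137 = 31.1675
Denominator: 1 - 0.137 = 0.863
R = 31.1675 / 0.863 = 36.12

36.12 m^2


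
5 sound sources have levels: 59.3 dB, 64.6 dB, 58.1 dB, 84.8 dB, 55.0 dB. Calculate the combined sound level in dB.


Formula: L_total = 10 * log10( sum(10^(Li/10)) )
  Source 1: 10^(59.3/10) = 851138.0382
  Source 2: 10^(64.6/10) = 2884031.5031
  Source 3: 10^(58.1/10) = 645654.229
  Source 4: 10^(84.8/10) = 301995172.0402
  Source 5: 10^(55.0/10) = 316227.766
Sum of linear values = 306692223.5765
L_total = 10 * log10(306692223.5765) = 84.87

84.87 dB


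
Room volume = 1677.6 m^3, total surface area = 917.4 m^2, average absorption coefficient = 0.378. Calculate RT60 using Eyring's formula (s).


Given values:
  V = 1677.6 m^3, S = 917.4 m^2, alpha = 0.378
Formula: RT60 = 0.161 * V / (-S * ln(1 - alpha))
Compute ln(1 - 0.378) = ln(0.622) = -0.474815
Denominator: -917.4 * -0.474815 = 435.5953
Numerator: 0.161 * 1677.6 = 270.0936
RT60 = 270.0936 / 435.5953 = 0.62

0.62 s


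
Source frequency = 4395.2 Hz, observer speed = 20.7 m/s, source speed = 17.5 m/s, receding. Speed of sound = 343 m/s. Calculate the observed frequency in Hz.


Given values:
  f_s = 4395.2 Hz, v_o = 20.7 m/s, v_s = 17.5 m/s
  Direction: receding
Formula: f_o = f_s * (c - v_o) / (c + v_s)
Numerator: c - v_o = 343 - 20.7 = 322.3
Denominator: c + v_s = 343 + 17.5 = 360.5
f_o = 4395.2 * 322.3 / 360.5 = 3929.47

3929.47 Hz


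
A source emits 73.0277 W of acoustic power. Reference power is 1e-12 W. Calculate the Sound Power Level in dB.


Given values:
  W = 73.0277 W
  W_ref = 1e-12 W
Formula: SWL = 10 * log10(W / W_ref)
Compute ratio: W / W_ref = 73027700000000
Compute log10: log10(73027700000000) = 13.863488
Multiply: SWL = 10 * 13.863488 = 138.63

138.63 dB


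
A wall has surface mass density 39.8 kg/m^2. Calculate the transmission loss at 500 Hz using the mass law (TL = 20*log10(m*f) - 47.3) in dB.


Given values:
  m = 39.8 kg/m^2, f = 500 Hz
Formula: TL = 20 * log10(m * f) - 47.3
Compute m * f = 39.8 * 500 = 19900.0
Compute log10(19900.0) = 4.298853
Compute 20 * 4.298853 = 85.9771
TL = 85.9771 - 47.3 = 38.68

38.68 dB


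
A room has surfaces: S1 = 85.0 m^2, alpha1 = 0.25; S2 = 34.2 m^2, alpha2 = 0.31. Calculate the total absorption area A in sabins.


Given surfaces:
  Surface 1: 85.0 * 0.25 = 21.25
  Surface 2: 34.2 * 0.31 = 10.602
Formula: A = sum(Si * alpha_i)
A = 21.25 + 10.602
A = 31.85

31.85 sabins


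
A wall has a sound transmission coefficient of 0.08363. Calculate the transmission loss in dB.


Given values:
  tau = 0.08363
Formula: TL = 10 * log10(1 / tau)
Compute 1 / tau = 1 / 0.08363 = 11.9574
Compute log10(11.9574) = 1.077637
TL = 10 * 1.077637 = 10.78

10.78 dB


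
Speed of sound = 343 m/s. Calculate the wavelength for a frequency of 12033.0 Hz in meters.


Given values:
  c = 343 m/s, f = 12033.0 Hz
Formula: lambda = c / f
lambda = 343 / 12033.0
lambda = 0.0285

0.0285 m


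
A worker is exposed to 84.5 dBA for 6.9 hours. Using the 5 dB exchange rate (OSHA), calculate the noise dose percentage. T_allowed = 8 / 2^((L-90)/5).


Given values:
  L = 84.5 dBA, T = 6.9 hours
Formula: T_allowed = 8 / 2^((L - 90) / 5)
Compute exponent: (84.5 - 90) / 5 = -1.1
Compute 2^(-1.1) = 0.466516
T_allowed = 8 / 0.466516 = 17.148394 hours
Dose = (T / T_allowed) * 100
Dose = (6.9 / 17.148394) * 100 = 40.24

40.24 %


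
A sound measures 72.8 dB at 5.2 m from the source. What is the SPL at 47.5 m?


Given values:
  SPL1 = 72.8 dB, r1 = 5.2 m, r2 = 47.5 m
Formula: SPL2 = SPL1 - 20 * log10(r2 / r1)
Compute ratio: r2 / r1 = 47.5 / 5.2 = 9.1346
Compute log10: log10(9.1346) = 0.96069
Compute drop: 20 * 0.96069 = 19.2138
SPL2 = 72.8 - 19.2138 = 53.59

53.59 dB


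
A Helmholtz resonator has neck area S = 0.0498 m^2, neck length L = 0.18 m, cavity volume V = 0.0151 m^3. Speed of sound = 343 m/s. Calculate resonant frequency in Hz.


Given values:
  S = 0.0498 m^2, L = 0.18 m, V = 0.0151 m^3, c = 343 m/s
Formula: f = (c / (2*pi)) * sqrt(S / (V * L))
Compute V * L = 0.0151 * 0.18 = 0.002718
Compute S / (V * L) = 0.0498 / 0.002718 = 18.3223
Compute sqrt(18.3223) = 4.280456
Compute c / (2*pi) = 343 / 6.283185 = 54.590148
f = 54.590148 * 4.280456 = 233.67

233.67 Hz


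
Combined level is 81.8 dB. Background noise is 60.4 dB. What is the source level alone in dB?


Given values:
  L_total = 81.8 dB, L_bg = 60.4 dB
Formula: L_source = 10 * log10(10^(L_total/10) - 10^(L_bg/10))
Convert to linear:
  10^(81.8/10) = 151356124.8436
  10^(60.4/10) = 1096478.1961
Difference: 151356124.8436 - 1096478.1961 = 150259646.6475
L_source = 10 * log10(150259646.6475) = 81.77

81.77 dB


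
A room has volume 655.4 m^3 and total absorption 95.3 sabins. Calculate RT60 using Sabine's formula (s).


Given values:
  V = 655.4 m^3
  A = 95.3 sabins
Formula: RT60 = 0.161 * V / A
Numerator: 0.161 * 655.4 = 105.5194
RT60 = 105.5194 / 95.3 = 1.107

1.107 s


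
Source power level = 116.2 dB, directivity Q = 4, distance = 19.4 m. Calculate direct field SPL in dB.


Given values:
  Lw = 116.2 dB, Q = 4, r = 19.4 m
Formula: SPL = Lw + 10 * log10(Q / (4 * pi * r^2))
Compute 4 * pi * r^2 = 4 * pi * 19.4^2 = 4729.4792
Compute Q / denom = 4 / 4729.4792 = 0.00084576
Compute 10 * log10(0.00084576) = -30.7275
SPL = 116.2 + (-30.7275) = 85.47

85.47 dB


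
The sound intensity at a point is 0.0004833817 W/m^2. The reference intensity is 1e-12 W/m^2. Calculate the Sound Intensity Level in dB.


Given values:
  I = 0.0004833817 W/m^2
  I_ref = 1e-12 W/m^2
Formula: SIL = 10 * log10(I / I_ref)
Compute ratio: I / I_ref = 483381700
Compute log10: log10(483381700) = 8.68429
Multiply: SIL = 10 * 8.68429 = 86.84

86.84 dB


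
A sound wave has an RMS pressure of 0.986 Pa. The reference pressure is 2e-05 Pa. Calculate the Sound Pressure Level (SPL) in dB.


Given values:
  p = 0.986 Pa
  p_ref = 2e-05 Pa
Formula: SPL = 20 * log10(p / p_ref)
Compute ratio: p / p_ref = 0.986 / 2e-05 = 49300
Compute log10: log10(49300) = 4.692847
Multiply: SPL = 20 * 4.692847 = 93.86

93.86 dB


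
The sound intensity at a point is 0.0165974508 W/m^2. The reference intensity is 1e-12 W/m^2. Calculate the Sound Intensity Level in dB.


Given values:
  I = 0.0165974508 W/m^2
  I_ref = 1e-12 W/m^2
Formula: SIL = 10 * log10(I / I_ref)
Compute ratio: I / I_ref = 16597450800
Compute log10: log10(16597450800) = 10.220041
Multiply: SIL = 10 * 10.220041 = 102.2

102.2 dB


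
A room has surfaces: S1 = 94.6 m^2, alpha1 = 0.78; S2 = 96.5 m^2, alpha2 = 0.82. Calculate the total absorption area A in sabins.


Given surfaces:
  Surface 1: 94.6 * 0.78 = 73.788
  Surface 2: 96.5 * 0.82 = 79.13
Formula: A = sum(Si * alpha_i)
A = 73.788 + 79.13
A = 152.92

152.92 sabins


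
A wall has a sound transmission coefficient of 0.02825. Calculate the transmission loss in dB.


Given values:
  tau = 0.02825
Formula: TL = 10 * log10(1 / tau)
Compute 1 / tau = 1 / 0.02825 = 35.3982
Compute log10(35.3982) = 1.548981
TL = 10 * 1.548981 = 15.49

15.49 dB


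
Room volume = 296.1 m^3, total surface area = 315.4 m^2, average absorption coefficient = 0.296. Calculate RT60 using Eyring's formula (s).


Given values:
  V = 296.1 m^3, S = 315.4 m^2, alpha = 0.296
Formula: RT60 = 0.161 * V / (-S * ln(1 - alpha))
Compute ln(1 - 0.296) = ln(0.704) = -0.350977
Denominator: -315.4 * -0.350977 = 110.6981
Numerator: 0.161 * 296.1 = 47.6721
RT60 = 47.6721 / 110.6981 = 0.431

0.431 s


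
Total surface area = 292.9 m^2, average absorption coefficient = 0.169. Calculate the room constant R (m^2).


Given values:
  S = 292.9 m^2, alpha = 0.169
Formula: R = S * alpha / (1 - alpha)
Numerator: 292.9 * 0.169 = 49.5001
Denominator: 1 - 0.169 = 0.831
R = 49.5001 / 0.831 = 59.57

59.57 m^2


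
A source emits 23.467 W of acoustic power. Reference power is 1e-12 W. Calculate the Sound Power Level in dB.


Given values:
  W = 23.467 W
  W_ref = 1e-12 W
Formula: SWL = 10 * log10(W / W_ref)
Compute ratio: W / W_ref = 23467000000000
Compute log10: log10(23467000000000) = 13.370458
Multiply: SWL = 10 * 13.370458 = 133.7

133.7 dB


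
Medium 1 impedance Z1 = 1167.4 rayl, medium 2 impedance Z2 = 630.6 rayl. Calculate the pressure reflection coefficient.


Given values:
  Z1 = 1167.4 rayl, Z2 = 630.6 rayl
Formula: R = (Z2 - Z1) / (Z2 + Z1)
Numerator: Z2 - Z1 = 630.6 - 1167.4 = -536.8
Denominator: Z2 + Z1 = 630.6 + 1167.4 = 1798.0
R = -536.8 / 1798.0 = -0.2986

-0.2986


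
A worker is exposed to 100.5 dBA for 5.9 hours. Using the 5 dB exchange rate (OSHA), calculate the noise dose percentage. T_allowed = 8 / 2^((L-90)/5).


Given values:
  L = 100.5 dBA, T = 5.9 hours
Formula: T_allowed = 8 / 2^((L - 90) / 5)
Compute exponent: (100.5 - 90) / 5 = 2.1
Compute 2^(2.1) = 4.287094
T_allowed = 8 / 4.287094 = 1.866066 hours
Dose = (T / T_allowed) * 100
Dose = (5.9 / 1.866066) * 100 = 316.17

316.17 %


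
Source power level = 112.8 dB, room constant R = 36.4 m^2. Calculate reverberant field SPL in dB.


Given values:
  Lw = 112.8 dB, R = 36.4 m^2
Formula: SPL = Lw + 10 * log10(4 / R)
Compute 4 / R = 4 / 36.4 = 0.10989
Compute 10 * log10(0.10989) = -9.5904
SPL = 112.8 + (-9.5904) = 103.21

103.21 dB


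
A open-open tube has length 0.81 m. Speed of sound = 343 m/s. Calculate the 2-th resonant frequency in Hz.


Given values:
  Tube type: open-open, L = 0.81 m, c = 343 m/s, n = 2
Formula: f_n = n * c / (2 * L)
Compute 2 * L = 2 * 0.81 = 1.62
f = 2 * 343 / 1.62
f = 423.46

423.46 Hz


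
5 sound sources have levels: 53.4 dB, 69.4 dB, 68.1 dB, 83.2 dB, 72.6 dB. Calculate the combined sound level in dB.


Formula: L_total = 10 * log10( sum(10^(Li/10)) )
  Source 1: 10^(53.4/10) = 218776.1624
  Source 2: 10^(69.4/10) = 8709635.8996
  Source 3: 10^(68.1/10) = 6456542.2903
  Source 4: 10^(83.2/10) = 208929613.0854
  Source 5: 10^(72.6/10) = 18197008.5861
Sum of linear values = 242511576.0238
L_total = 10 * log10(242511576.0238) = 83.85

83.85 dB


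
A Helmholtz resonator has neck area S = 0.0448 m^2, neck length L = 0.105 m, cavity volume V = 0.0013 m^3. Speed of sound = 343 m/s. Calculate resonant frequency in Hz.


Given values:
  S = 0.0448 m^2, L = 0.105 m, V = 0.0013 m^3, c = 343 m/s
Formula: f = (c / (2*pi)) * sqrt(S / (V * L))
Compute V * L = 0.0013 * 0.105 = 0.0001365
Compute S / (V * L) = 0.0448 / 0.0001365 = 328.2051
Compute sqrt(328.2051) = 18.116432
Compute c / (2*pi) = 343 / 6.283185 = 54.590148
f = 54.590148 * 18.116432 = 988.98

988.98 Hz


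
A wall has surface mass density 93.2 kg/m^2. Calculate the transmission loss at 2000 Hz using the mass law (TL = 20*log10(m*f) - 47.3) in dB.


Given values:
  m = 93.2 kg/m^2, f = 2000 Hz
Formula: TL = 20 * log10(m * f) - 47.3
Compute m * f = 93.2 * 2000 = 186400.0
Compute log10(186400.0) = 5.270446
Compute 20 * 5.270446 = 105.4089
TL = 105.4089 - 47.3 = 58.11

58.11 dB


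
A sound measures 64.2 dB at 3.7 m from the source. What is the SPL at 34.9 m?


Given values:
  SPL1 = 64.2 dB, r1 = 3.7 m, r2 = 34.9 m
Formula: SPL2 = SPL1 - 20 * log10(r2 / r1)
Compute ratio: r2 / r1 = 34.9 / 3.7 = 9.4324
Compute log10: log10(9.4324) = 0.974622
Compute drop: 20 * 0.974622 = 19.4924
SPL2 = 64.2 - 19.4924 = 44.71

44.71 dB


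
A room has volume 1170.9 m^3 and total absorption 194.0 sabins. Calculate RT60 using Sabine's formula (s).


Given values:
  V = 1170.9 m^3
  A = 194.0 sabins
Formula: RT60 = 0.161 * V / A
Numerator: 0.161 * 1170.9 = 188.5149
RT60 = 188.5149 / 194.0 = 0.972

0.972 s


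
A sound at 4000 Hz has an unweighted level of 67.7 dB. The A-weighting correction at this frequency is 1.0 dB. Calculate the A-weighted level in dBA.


Given values:
  SPL = 67.7 dB
  A-weighting at 4000 Hz = 1.0 dB
Formula: L_A = SPL + A_weight
L_A = 67.7 + (1.0)
L_A = 68.7

68.7 dBA


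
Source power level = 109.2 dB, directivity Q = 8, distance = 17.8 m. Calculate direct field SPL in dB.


Given values:
  Lw = 109.2 dB, Q = 8, r = 17.8 m
Formula: SPL = Lw + 10 * log10(Q / (4 * pi * r^2))
Compute 4 * pi * r^2 = 4 * pi * 17.8^2 = 3981.5289
Compute Q / denom = 8 / 3981.5289 = 0.00200928
Compute 10 * log10(0.00200928) = -26.9696
SPL = 109.2 + (-26.9696) = 82.23

82.23 dB


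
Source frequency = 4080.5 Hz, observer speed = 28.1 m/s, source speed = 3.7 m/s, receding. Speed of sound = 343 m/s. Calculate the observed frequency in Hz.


Given values:
  f_s = 4080.5 Hz, v_o = 28.1 m/s, v_s = 3.7 m/s
  Direction: receding
Formula: f_o = f_s * (c - v_o) / (c + v_s)
Numerator: c - v_o = 343 - 28.1 = 314.9
Denominator: c + v_s = 343 + 3.7 = 346.7
f_o = 4080.5 * 314.9 / 346.7 = 3706.23

3706.23 Hz


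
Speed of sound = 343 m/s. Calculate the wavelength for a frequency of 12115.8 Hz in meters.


Given values:
  c = 343 m/s, f = 12115.8 Hz
Formula: lambda = c / f
lambda = 343 / 12115.8
lambda = 0.0283

0.0283 m


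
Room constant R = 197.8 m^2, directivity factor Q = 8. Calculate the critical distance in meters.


Given values:
  R = 197.8 m^2, Q = 8
Formula: d_c = 0.141 * sqrt(Q * R)
Compute Q * R = 8 * 197.8 = 1582.4
Compute sqrt(1582.4) = 39.7794
d_c = 0.141 * 39.7794 = 5.609

5.609 m


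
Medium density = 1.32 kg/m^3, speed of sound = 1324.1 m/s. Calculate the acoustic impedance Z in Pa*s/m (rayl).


Given values:
  rho = 1.32 kg/m^3
  c = 1324.1 m/s
Formula: Z = rho * c
Z = 1.32 * 1324.1
Z = 1747.81

1747.81 rayl


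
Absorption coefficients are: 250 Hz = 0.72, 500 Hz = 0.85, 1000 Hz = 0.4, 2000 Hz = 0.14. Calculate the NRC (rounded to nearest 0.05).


Given values:
  a_250 = 0.72, a_500 = 0.85
  a_1000 = 0.4, a_2000 = 0.14
Formula: NRC = (a250 + a500 + a1000 + a2000) / 4
Sum = 0.72 + 0.85 + 0.4 + 0.14 = 2.11
NRC = 2.11 / 4 = 0.5275
Rounded to nearest 0.05: 0.55

0.55


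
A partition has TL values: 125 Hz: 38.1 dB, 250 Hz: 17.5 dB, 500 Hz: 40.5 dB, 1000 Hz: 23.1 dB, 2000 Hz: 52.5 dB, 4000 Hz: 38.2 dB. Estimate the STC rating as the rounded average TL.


Given TL values at each frequency:
  125 Hz: 38.1 dB
  250 Hz: 17.5 dB
  500 Hz: 40.5 dB
  1000 Hz: 23.1 dB
  2000 Hz: 52.5 dB
  4000 Hz: 38.2 dB
Formula: STC ~ round(average of TL values)
Sum = 38.1 + 17.5 + 40.5 + 23.1 + 52.5 + 38.2 = 209.9
Average = 209.9 / 6 = 34.98
Rounded: 35

35


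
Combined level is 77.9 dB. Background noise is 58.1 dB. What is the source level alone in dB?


Given values:
  L_total = 77.9 dB, L_bg = 58.1 dB
Formula: L_source = 10 * log10(10^(L_total/10) - 10^(L_bg/10))
Convert to linear:
  10^(77.9/10) = 61659500.1861
  10^(58.1/10) = 645654.229
Difference: 61659500.1861 - 645654.229 = 61013845.9571
L_source = 10 * log10(61013845.9571) = 77.85

77.85 dB


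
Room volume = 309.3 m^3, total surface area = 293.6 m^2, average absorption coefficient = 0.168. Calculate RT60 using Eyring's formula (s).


Given values:
  V = 309.3 m^3, S = 293.6 m^2, alpha = 0.168
Formula: RT60 = 0.161 * V / (-S * ln(1 - alpha))
Compute ln(1 - 0.168) = ln(0.832) = -0.183923
Denominator: -293.6 * -0.183923 = 53.9998
Numerator: 0.161 * 309.3 = 49.7973
RT60 = 49.7973 / 53.9998 = 0.922

0.922 s


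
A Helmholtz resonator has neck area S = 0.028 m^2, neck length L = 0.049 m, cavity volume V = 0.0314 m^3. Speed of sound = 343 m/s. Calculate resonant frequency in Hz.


Given values:
  S = 0.028 m^2, L = 0.049 m, V = 0.0314 m^3, c = 343 m/s
Formula: f = (c / (2*pi)) * sqrt(S / (V * L))
Compute V * L = 0.0314 * 0.049 = 0.0015386
Compute S / (V * L) = 0.028 / 0.0015386 = 18.1984
Compute sqrt(18.1984) = 4.265958
Compute c / (2*pi) = 343 / 6.283185 = 54.590148
f = 54.590148 * 4.265958 = 232.88

232.88 Hz


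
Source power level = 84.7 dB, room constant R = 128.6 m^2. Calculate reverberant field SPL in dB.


Given values:
  Lw = 84.7 dB, R = 128.6 m^2
Formula: SPL = Lw + 10 * log10(4 / R)
Compute 4 / R = 4 / 128.6 = 0.031104
Compute 10 * log10(0.031104) = -15.0718
SPL = 84.7 + (-15.0718) = 69.63

69.63 dB


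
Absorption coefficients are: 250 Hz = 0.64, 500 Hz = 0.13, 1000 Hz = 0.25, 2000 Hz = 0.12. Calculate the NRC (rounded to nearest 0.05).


Given values:
  a_250 = 0.64, a_500 = 0.13
  a_1000 = 0.25, a_2000 = 0.12
Formula: NRC = (a250 + a500 + a1000 + a2000) / 4
Sum = 0.64 + 0.13 + 0.25 + 0.12 = 1.14
NRC = 1.14 / 4 = 0.285
Rounded to nearest 0.05: 0.3

0.3


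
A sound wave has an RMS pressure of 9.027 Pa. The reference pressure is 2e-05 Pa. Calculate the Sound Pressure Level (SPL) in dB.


Given values:
  p = 9.027 Pa
  p_ref = 2e-05 Pa
Formula: SPL = 20 * log10(p / p_ref)
Compute ratio: p / p_ref = 9.027 / 2e-05 = 451350
Compute log10: log10(451350) = 5.654513
Multiply: SPL = 20 * 5.654513 = 113.09

113.09 dB


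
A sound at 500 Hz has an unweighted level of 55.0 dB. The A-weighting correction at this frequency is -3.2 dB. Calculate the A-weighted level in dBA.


Given values:
  SPL = 55.0 dB
  A-weighting at 500 Hz = -3.2 dB
Formula: L_A = SPL + A_weight
L_A = 55.0 + (-3.2)
L_A = 51.8

51.8 dBA


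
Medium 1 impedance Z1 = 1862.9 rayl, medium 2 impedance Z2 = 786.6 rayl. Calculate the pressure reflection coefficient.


Given values:
  Z1 = 1862.9 rayl, Z2 = 786.6 rayl
Formula: R = (Z2 - Z1) / (Z2 + Z1)
Numerator: Z2 - Z1 = 786.6 - 1862.9 = -1076.3
Denominator: Z2 + Z1 = 786.6 + 1862.9 = 2649.5
R = -1076.3 / 2649.5 = -0.4062

-0.4062


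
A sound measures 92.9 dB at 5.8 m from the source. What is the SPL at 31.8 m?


Given values:
  SPL1 = 92.9 dB, r1 = 5.8 m, r2 = 31.8 m
Formula: SPL2 = SPL1 - 20 * log10(r2 / r1)
Compute ratio: r2 / r1 = 31.8 / 5.8 = 5.4828
Compute log10: log10(5.4828) = 0.739002
Compute drop: 20 * 0.739002 = 14.78
SPL2 = 92.9 - 14.78 = 78.12

78.12 dB


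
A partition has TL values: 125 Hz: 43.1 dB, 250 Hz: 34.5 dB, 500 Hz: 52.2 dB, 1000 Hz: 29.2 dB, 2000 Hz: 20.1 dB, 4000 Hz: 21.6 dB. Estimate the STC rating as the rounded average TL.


Given TL values at each frequency:
  125 Hz: 43.1 dB
  250 Hz: 34.5 dB
  500 Hz: 52.2 dB
  1000 Hz: 29.2 dB
  2000 Hz: 20.1 dB
  4000 Hz: 21.6 dB
Formula: STC ~ round(average of TL values)
Sum = 43.1 + 34.5 + 52.2 + 29.2 + 20.1 + 21.6 = 200.7
Average = 200.7 / 6 = 33.45
Rounded: 33

33


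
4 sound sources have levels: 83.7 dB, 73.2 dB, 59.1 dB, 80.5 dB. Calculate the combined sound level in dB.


Formula: L_total = 10 * log10( sum(10^(Li/10)) )
  Source 1: 10^(83.7/10) = 234422881.532
  Source 2: 10^(73.2/10) = 20892961.3085
  Source 3: 10^(59.1/10) = 812830.5162
  Source 4: 10^(80.5/10) = 112201845.4302
Sum of linear values = 368330518.7869
L_total = 10 * log10(368330518.7869) = 85.66

85.66 dB


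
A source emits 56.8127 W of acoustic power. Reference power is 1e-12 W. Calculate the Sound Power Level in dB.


Given values:
  W = 56.8127 W
  W_ref = 1e-12 W
Formula: SWL = 10 * log10(W / W_ref)
Compute ratio: W / W_ref = 56812700000000
Compute log10: log10(56812700000000) = 13.754445
Multiply: SWL = 10 * 13.754445 = 137.54

137.54 dB


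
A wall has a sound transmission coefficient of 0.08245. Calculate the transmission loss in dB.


Given values:
  tau = 0.08245
Formula: TL = 10 * log10(1 / tau)
Compute 1 / tau = 1 / 0.08245 = 12.1286
Compute log10(12.1286) = 1.083811
TL = 10 * 1.083811 = 10.84

10.84 dB


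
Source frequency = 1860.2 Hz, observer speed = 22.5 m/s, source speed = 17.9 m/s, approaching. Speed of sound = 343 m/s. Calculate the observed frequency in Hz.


Given values:
  f_s = 1860.2 Hz, v_o = 22.5 m/s, v_s = 17.9 m/s
  Direction: approaching
Formula: f_o = f_s * (c + v_o) / (c - v_s)
Numerator: c + v_o = 343 + 22.5 = 365.5
Denominator: c - v_s = 343 - 17.9 = 325.1
f_o = 1860.2 * 365.5 / 325.1 = 2091.37

2091.37 Hz


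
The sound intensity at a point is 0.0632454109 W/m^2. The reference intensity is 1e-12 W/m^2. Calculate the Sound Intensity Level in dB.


Given values:
  I = 0.0632454109 W/m^2
  I_ref = 1e-12 W/m^2
Formula: SIL = 10 * log10(I / I_ref)
Compute ratio: I / I_ref = 63245410900
Compute log10: log10(63245410900) = 10.801029
Multiply: SIL = 10 * 10.801029 = 108.01

108.01 dB


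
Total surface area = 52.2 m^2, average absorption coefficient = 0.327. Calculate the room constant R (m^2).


Given values:
  S = 52.2 m^2, alpha = 0.327
Formula: R = S * alpha / (1 - alpha)
Numerator: 52.2 * 0.327 = 17.0694
Denominator: 1 - 0.327 = 0.673
R = 17.0694 / 0.673 = 25.36

25.36 m^2


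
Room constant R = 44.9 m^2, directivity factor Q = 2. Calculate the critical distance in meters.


Given values:
  R = 44.9 m^2, Q = 2
Formula: d_c = 0.141 * sqrt(Q * R)
Compute Q * R = 2 * 44.9 = 89.8
Compute sqrt(89.8) = 9.4763
d_c = 0.141 * 9.4763 = 1.336

1.336 m


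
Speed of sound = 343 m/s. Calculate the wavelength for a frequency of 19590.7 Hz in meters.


Given values:
  c = 343 m/s, f = 19590.7 Hz
Formula: lambda = c / f
lambda = 343 / 19590.7
lambda = 0.0175

0.0175 m


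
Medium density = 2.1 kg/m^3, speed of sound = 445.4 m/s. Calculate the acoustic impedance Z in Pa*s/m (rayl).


Given values:
  rho = 2.1 kg/m^3
  c = 445.4 m/s
Formula: Z = rho * c
Z = 2.1 * 445.4
Z = 935.34

935.34 rayl


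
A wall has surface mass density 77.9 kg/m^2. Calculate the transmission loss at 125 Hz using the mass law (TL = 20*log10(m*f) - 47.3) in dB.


Given values:
  m = 77.9 kg/m^2, f = 125 Hz
Formula: TL = 20 * log10(m * f) - 47.3
Compute m * f = 77.9 * 125 = 9737.5
Compute log10(9737.5) = 3.988447
Compute 20 * 3.988447 = 79.7689
TL = 79.7689 - 47.3 = 32.47

32.47 dB


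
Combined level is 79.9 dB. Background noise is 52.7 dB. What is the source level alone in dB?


Given values:
  L_total = 79.9 dB, L_bg = 52.7 dB
Formula: L_source = 10 * log10(10^(L_total/10) - 10^(L_bg/10))
Convert to linear:
  10^(79.9/10) = 97723722.0956
  10^(52.7/10) = 186208.7137
Difference: 97723722.0956 - 186208.7137 = 97537513.3819
L_source = 10 * log10(97537513.3819) = 79.89

79.89 dB


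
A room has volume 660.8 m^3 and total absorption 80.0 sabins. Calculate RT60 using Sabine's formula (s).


Given values:
  V = 660.8 m^3
  A = 80.0 sabins
Formula: RT60 = 0.161 * V / A
Numerator: 0.161 * 660.8 = 106.3888
RT60 = 106.3888 / 80.0 = 1.33

1.33 s


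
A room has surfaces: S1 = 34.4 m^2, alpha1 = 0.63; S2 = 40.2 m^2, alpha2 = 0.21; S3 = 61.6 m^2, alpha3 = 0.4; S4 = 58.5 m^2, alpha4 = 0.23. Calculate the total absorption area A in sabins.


Given surfaces:
  Surface 1: 34.4 * 0.63 = 21.672
  Surface 2: 40.2 * 0.21 = 8.442
  Surface 3: 61.6 * 0.4 = 24.64
  Surface 4: 58.5 * 0.23 = 13.455
Formula: A = sum(Si * alpha_i)
A = 21.672 + 8.442 + 24.64 + 13.455
A = 68.21

68.21 sabins


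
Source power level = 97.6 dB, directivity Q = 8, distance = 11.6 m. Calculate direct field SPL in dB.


Given values:
  Lw = 97.6 dB, Q = 8, r = 11.6 m
Formula: SPL = Lw + 10 * log10(Q / (4 * pi * r^2))
Compute 4 * pi * r^2 = 4 * pi * 11.6^2 = 1690.9308
Compute Q / denom = 8 / 1690.9308 = 0.00473112
Compute 10 * log10(0.00473112) = -23.2504
SPL = 97.6 + (-23.2504) = 74.35

74.35 dB


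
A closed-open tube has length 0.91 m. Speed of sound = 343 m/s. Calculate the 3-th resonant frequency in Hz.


Given values:
  Tube type: closed-open, L = 0.91 m, c = 343 m/s, n = 3
Formula: f_n = (2n - 1) * c / (4 * L)
Compute 2n - 1 = 2*3 - 1 = 5
Compute 4 * L = 4 * 0.91 = 3.64
f = 5 * 343 / 3.64
f = 471.15

471.15 Hz


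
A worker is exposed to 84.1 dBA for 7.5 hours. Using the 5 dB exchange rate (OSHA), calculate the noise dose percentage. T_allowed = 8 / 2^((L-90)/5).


Given values:
  L = 84.1 dBA, T = 7.5 hours
Formula: T_allowed = 8 / 2^((L - 90) / 5)
Compute exponent: (84.1 - 90) / 5 = -1.18
Compute 2^(-1.18) = 0.441351
T_allowed = 8 / 0.441351 = 18.126163 hours
Dose = (T / T_allowed) * 100
Dose = (7.5 / 18.126163) * 100 = 41.38

41.38 %


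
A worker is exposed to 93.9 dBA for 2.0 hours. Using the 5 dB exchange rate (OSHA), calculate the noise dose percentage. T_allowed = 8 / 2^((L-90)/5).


Given values:
  L = 93.9 dBA, T = 2.0 hours
Formula: T_allowed = 8 / 2^((L - 90) / 5)
Compute exponent: (93.9 - 90) / 5 = 0.78
Compute 2^(0.78) = 1.717131
T_allowed = 8 / 1.717131 = 4.658934 hours
Dose = (T / T_allowed) * 100
Dose = (2.0 / 4.658934) * 100 = 42.93

42.93 %


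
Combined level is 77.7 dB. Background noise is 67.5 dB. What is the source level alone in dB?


Given values:
  L_total = 77.7 dB, L_bg = 67.5 dB
Formula: L_source = 10 * log10(10^(L_total/10) - 10^(L_bg/10))
Convert to linear:
  10^(77.7/10) = 58884365.5356
  10^(67.5/10) = 5623413.2519
Difference: 58884365.5356 - 5623413.2519 = 53260952.2837
L_source = 10 * log10(53260952.2837) = 77.26

77.26 dB


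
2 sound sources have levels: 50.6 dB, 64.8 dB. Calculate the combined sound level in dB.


Formula: L_total = 10 * log10( sum(10^(Li/10)) )
  Source 1: 10^(50.6/10) = 114815.3621
  Source 2: 10^(64.8/10) = 3019951.7204
Sum of linear values = 3134767.0825
L_total = 10 * log10(3134767.0825) = 64.96

64.96 dB


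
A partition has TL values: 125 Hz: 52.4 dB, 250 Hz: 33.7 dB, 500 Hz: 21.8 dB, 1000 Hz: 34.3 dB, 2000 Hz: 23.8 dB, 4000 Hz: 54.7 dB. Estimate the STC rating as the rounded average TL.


Given TL values at each frequency:
  125 Hz: 52.4 dB
  250 Hz: 33.7 dB
  500 Hz: 21.8 dB
  1000 Hz: 34.3 dB
  2000 Hz: 23.8 dB
  4000 Hz: 54.7 dB
Formula: STC ~ round(average of TL values)
Sum = 52.4 + 33.7 + 21.8 + 34.3 + 23.8 + 54.7 = 220.7
Average = 220.7 / 6 = 36.78
Rounded: 37

37


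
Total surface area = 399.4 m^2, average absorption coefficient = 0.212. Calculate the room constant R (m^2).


Given values:
  S = 399.4 m^2, alpha = 0.212
Formula: R = S * alpha / (1 - alpha)
Numerator: 399.4 * 0.212 = 84.6728
Denominator: 1 - 0.212 = 0.788
R = 84.6728 / 0.788 = 107.45

107.45 m^2


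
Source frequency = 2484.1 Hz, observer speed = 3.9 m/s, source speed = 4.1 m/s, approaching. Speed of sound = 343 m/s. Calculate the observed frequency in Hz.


Given values:
  f_s = 2484.1 Hz, v_o = 3.9 m/s, v_s = 4.1 m/s
  Direction: approaching
Formula: f_o = f_s * (c + v_o) / (c - v_s)
Numerator: c + v_o = 343 + 3.9 = 346.9
Denominator: c - v_s = 343 - 4.1 = 338.9
f_o = 2484.1 * 346.9 / 338.9 = 2542.74

2542.74 Hz


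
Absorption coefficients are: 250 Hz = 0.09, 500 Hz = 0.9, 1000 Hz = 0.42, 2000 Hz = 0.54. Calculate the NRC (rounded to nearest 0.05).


Given values:
  a_250 = 0.09, a_500 = 0.9
  a_1000 = 0.42, a_2000 = 0.54
Formula: NRC = (a250 + a500 + a1000 + a2000) / 4
Sum = 0.09 + 0.9 + 0.42 + 0.54 = 1.95
NRC = 1.95 / 4 = 0.4875
Rounded to nearest 0.05: 0.5

0.5


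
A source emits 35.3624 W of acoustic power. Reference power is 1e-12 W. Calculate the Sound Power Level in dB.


Given values:
  W = 35.3624 W
  W_ref = 1e-12 W
Formula: SWL = 10 * log10(W / W_ref)
Compute ratio: W / W_ref = 35362400000000
Compute log10: log10(35362400000000) = 13.548542
Multiply: SWL = 10 * 13.548542 = 135.49

135.49 dB


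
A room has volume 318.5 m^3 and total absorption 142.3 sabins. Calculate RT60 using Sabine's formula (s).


Given values:
  V = 318.5 m^3
  A = 142.3 sabins
Formula: RT60 = 0.161 * V / A
Numerator: 0.161 * 318.5 = 51.2785
RT60 = 51.2785 / 142.3 = 0.36

0.36 s


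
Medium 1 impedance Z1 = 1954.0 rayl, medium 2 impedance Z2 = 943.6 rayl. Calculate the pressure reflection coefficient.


Given values:
  Z1 = 1954.0 rayl, Z2 = 943.6 rayl
Formula: R = (Z2 - Z1) / (Z2 + Z1)
Numerator: Z2 - Z1 = 943.6 - 1954.0 = -1010.4
Denominator: Z2 + Z1 = 943.6 + 1954.0 = 2897.6
R = -1010.4 / 2897.6 = -0.3487

-0.3487


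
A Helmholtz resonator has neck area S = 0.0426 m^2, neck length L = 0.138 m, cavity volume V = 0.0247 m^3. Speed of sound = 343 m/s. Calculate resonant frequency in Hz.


Given values:
  S = 0.0426 m^2, L = 0.138 m, V = 0.0247 m^3, c = 343 m/s
Formula: f = (c / (2*pi)) * sqrt(S / (V * L))
Compute V * L = 0.0247 * 0.138 = 0.0034086
Compute S / (V * L) = 0.0426 / 0.0034086 = 12.4978
Compute sqrt(12.4978) = 3.535223
Compute c / (2*pi) = 343 / 6.283185 = 54.590148
f = 54.590148 * 3.535223 = 192.99

192.99 Hz


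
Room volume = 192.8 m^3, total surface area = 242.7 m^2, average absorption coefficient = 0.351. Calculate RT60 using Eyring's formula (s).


Given values:
  V = 192.8 m^3, S = 242.7 m^2, alpha = 0.351
Formula: RT60 = 0.161 * V / (-S * ln(1 - alpha))
Compute ln(1 - 0.351) = ln(0.649) = -0.432323
Denominator: -242.7 * -0.432323 = 104.9248
Numerator: 0.161 * 192.8 = 31.0408
RT60 = 31.0408 / 104.9248 = 0.296

0.296 s
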